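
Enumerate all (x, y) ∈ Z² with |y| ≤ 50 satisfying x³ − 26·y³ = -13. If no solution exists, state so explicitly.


The equation is x³ - 26y³ = -13. For fixed y, x³ = 26·y³ − 13, so a solution requires the RHS to be a perfect cube.
Strategy: iterate y from -50 to 50, compute RHS = 26·y³ − 13, and check whether it is a (positive or negative) perfect cube.
Check small values of y:
  y = 0: RHS = -13 is not a perfect cube.
  y = 1: RHS = 13 is not a perfect cube.
  y = -1: RHS = -39 is not a perfect cube.
  y = 2: RHS = 195 is not a perfect cube.
  y = -2: RHS = -221 is not a perfect cube.
  y = 3: RHS = 689 is not a perfect cube.
  y = -3: RHS = -715 is not a perfect cube.
Continuing the search up to |y| = 50 finds no solutions either.
No (x, y) in the scanned range satisfies the equation.

No integer solutions with |y| ≤ 50.


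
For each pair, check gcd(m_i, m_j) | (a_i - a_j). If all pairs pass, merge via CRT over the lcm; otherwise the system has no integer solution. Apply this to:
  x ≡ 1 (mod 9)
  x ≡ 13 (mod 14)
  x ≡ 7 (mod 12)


Moduli 9, 14, 12 are not pairwise coprime, so CRT works modulo lcm(m_i) when all pairwise compatibility conditions hold.
Pairwise compatibility: gcd(m_i, m_j) must divide a_i - a_j for every pair.
Merge one congruence at a time:
  Start: x ≡ 1 (mod 9).
  Combine with x ≡ 13 (mod 14): gcd(9, 14) = 1; 13 - 1 = 12, which IS divisible by 1, so compatible.
    Write x = 1 + 9·t and substitute into x ≡ 13 (mod 14): 9·t ≡ 13 − 1 = 12 (mod 14).
    The inverse of 9 mod 14 is 11 (since 9·11 = 99 = 7·14 + 1), so t ≡ 11·12 = 132 ≡ 6 (mod 14).
    Then x = 1 + 9·6 = 55, valid modulo lcm(9, 14) = 126: x ≡ 55 (mod 126).
  Combine with x ≡ 7 (mod 12): gcd(126, 12) = 6; 7 - 55 = -48, which IS divisible by 6, so compatible.
    Write x = 55 + 126·t and substitute into x ≡ 7 (mod 12): 126·t ≡ 7 − 55 = -48 (mod 12).
    Divide the congruence (and modulus) by g = 6: 21·t ≡ -8 (mod 2).
    Reduce coefficients mod 2: 1·t ≡ 0 (mod 2).
    So t ≡ 0 (mod 2).
    Then x = 55 + 126·0 = 55, valid modulo lcm(126, 12) = 252: x ≡ 55 (mod 252).
Verify: 55 mod 9 = 1, 55 mod 14 = 13, 55 mod 12 = 7.

x ≡ 55 (mod 252).


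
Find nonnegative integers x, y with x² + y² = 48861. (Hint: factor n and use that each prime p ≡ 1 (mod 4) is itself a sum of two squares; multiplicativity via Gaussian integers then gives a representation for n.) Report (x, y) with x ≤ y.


Step 1: Factor n = 48861 = 3^2 · 61 · 89.
Step 2: Check the mod-4 condition on each prime factor: 3 ≡ 3 (mod 4), exponent 2 (must be even); 61 ≡ 1 (mod 4), exponent 1; 89 ≡ 1 (mod 4), exponent 1.
All primes ≡ 3 (mod 4) appear to even exponent (or don't appear), so by the two-squares theorem n IS expressible as a sum of two squares.
Step 3: Build a representation. Group n = k² · m with k = 3 and m = 61 · 89 = 5429 (a product of primes ≡ 1 (mod 4)); a representation of m scales to one of n via (k·x)² + (k·y)² = k²(x² + y²). Each prime p ≡ 1 (mod 4) is itself a sum of two squares; find a² by testing p − a² for a perfect square:
  61: 61 − 1² = 60, 61 − 2² = 57, 61 − 3² = 52, 61 − 4² = 45, 61 − 5² = 36 = 6² ⇒ 61 = 5² + 6².
  89: 89 − 1² = 88, 89 − 2² = 85, 89 − 3² = 80, 89 − 4² = 73, 89 − 5² = 64 = 8² ⇒ 89 = 5² + 8².
  Combine using the Brahmagupta–Fibonacci identity (a² + b²)(c² + d²) = (ac − bd)² + (ad + bc)² = (ac + bd)² + (ad − bc)²:
  61 · 89 = 5429: from (5² + 6²)(5² + 8²), take (5·5 − 6·8, 5·8 + 6·5) = (25 − 48, 40 + 30) = (-23, 70); dropping signs (only squares matter) gives (23, 70); check 23² + 70² = 529 + 4900 = 5429 ✓.
  Scale by k = 3: (3·23, 3·70) = (69, 210).
Step 4: Order so x ≤ y and verify: 69² + 210² = 4761 + 44100 = 48861 = n. ✓

n = 48861 = 69² + 210² (one valid representation with x ≤ y).


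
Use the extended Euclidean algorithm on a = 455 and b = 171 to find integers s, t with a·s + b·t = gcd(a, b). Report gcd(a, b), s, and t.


Euclidean algorithm on (455, 171) — divide until remainder is 0:
  455 = 2 · 171 + 113
  171 = 1 · 113 + 58
  113 = 1 · 58 + 55
  58 = 1 · 55 + 3
  55 = 18 · 3 + 1
  3 = 3 · 1 + 0
gcd(455, 171) = 1.
Track Bezout coefficients alongside the remainders: start with r₀ = 455 = a·1 + b·0 (s = 1, t = 0) and r₁ = 171 = a·0 + b·1 (s = 0, t = 1); each new remainder r_{k+1} = r_{k-1} − q_k·r_k inherits s_{k+1} = s_{k-1} − q_k·s_k, t_{k+1} = t_{k-1} − q_k·t_k, so r_k = a·s_k + b·t_k at every step:
  q = 2: r = 113, s = 1 − 2·0 = 1, t = 0 − 2·1 = -2  (check: 455·1 + 171·(-2) = 113)
  q = 1: r = 58, s = 0 − 1·1 = -1, t = 1 − 1·(-2) = 3  (check: 455·(-1) + 171·3 = 58)
  q = 1: r = 55, s = 1 − 1·(-1) = 2, t = -2 − 1·3 = -5  (check: 455·2 + 171·(-5) = 55)
  q = 1: r = 3, s = -1 − 1·2 = -3, t = 3 − 1·(-5) = 8  (check: 455·(-3) + 171·8 = 3)
  q = 18: r = 1, s = 2 − 18·(-3) = 56, t = -5 − 18·8 = -149  (check: 455·56 + 171·(-149) = 1)
The row with r = 1 (the gcd) gives the Bezout coefficients s = 56, t = -149.
Result: 455 · (56) + 171 · (-149) = 1.

gcd(455, 171) = 1; s = 56, t = -149 (check: 455·56 + 171·(-149) = 1).


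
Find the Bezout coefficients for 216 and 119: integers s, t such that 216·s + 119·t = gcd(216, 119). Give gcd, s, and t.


Euclidean algorithm on (216, 119) — divide until remainder is 0:
  216 = 1 · 119 + 97
  119 = 1 · 97 + 22
  97 = 4 · 22 + 9
  22 = 2 · 9 + 4
  9 = 2 · 4 + 1
  4 = 4 · 1 + 0
gcd(216, 119) = 1.
Track Bezout coefficients alongside the remainders: start with r₀ = 216 = a·1 + b·0 (s = 1, t = 0) and r₁ = 119 = a·0 + b·1 (s = 0, t = 1); each new remainder r_{k+1} = r_{k-1} − q_k·r_k inherits s_{k+1} = s_{k-1} − q_k·s_k, t_{k+1} = t_{k-1} − q_k·t_k, so r_k = a·s_k + b·t_k at every step:
  q = 1: r = 97, s = 1 − 1·0 = 1, t = 0 − 1·1 = -1  (check: 216·1 + 119·(-1) = 97)
  q = 1: r = 22, s = 0 − 1·1 = -1, t = 1 − 1·(-1) = 2  (check: 216·(-1) + 119·2 = 22)
  q = 4: r = 9, s = 1 − 4·(-1) = 5, t = -1 − 4·2 = -9  (check: 216·5 + 119·(-9) = 9)
  q = 2: r = 4, s = -1 − 2·5 = -11, t = 2 − 2·(-9) = 20  (check: 216·(-11) + 119·20 = 4)
  q = 2: r = 1, s = 5 − 2·(-11) = 27, t = -9 − 2·20 = -49  (check: 216·27 + 119·(-49) = 1)
The row with r = 1 (the gcd) gives the Bezout coefficients s = 27, t = -49.
Result: 216 · (27) + 119 · (-49) = 1.

gcd(216, 119) = 1; s = 27, t = -49 (check: 216·27 + 119·(-49) = 1).


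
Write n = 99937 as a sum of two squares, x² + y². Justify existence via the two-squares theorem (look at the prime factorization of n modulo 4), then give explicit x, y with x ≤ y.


Step 1: Factor n = 99937 = 37^2 · 73.
Step 2: Check the mod-4 condition on each prime factor: 37 ≡ 1 (mod 4), exponent 2; 73 ≡ 1 (mod 4), exponent 1.
All primes ≡ 3 (mod 4) appear to even exponent (or don't appear), so by the two-squares theorem n IS expressible as a sum of two squares.
Step 3: Build a representation. Here n = 37 · 37 · 73 is a product of primes ≡ 1 (mod 4). Each prime p ≡ 1 (mod 4) is itself a sum of two squares; find a² by testing p − a² for a perfect square:
  37: 37 − 1² = 36 = 6² ⇒ 37 = 1² + 6².
  73: 73 − 1² = 72, 73 − 2² = 69, 73 − 3² = 64 = 8² ⇒ 73 = 3² + 8².
  Combine using the Brahmagupta–Fibonacci identity (a² + b²)(c² + d²) = (ac − bd)² + (ad + bc)² = (ac + bd)² + (ad − bc)²:
  37 · 37 = 1369: from (1² + 6²)(1² + 6²), take (1·1 − 6·6, 1·6 + 6·1) = (1 − 36, 6 + 6) = (-35, 12); dropping signs (only squares matter) gives (35, 12); check 35² + 12² = 1225 + 144 = 1369 ✓.
  1369 · 73 = 99937: from (35² + 12²)(3² + 8²), take (35·3 − 12·8, 35·8 + 12·3) = (105 − 96, 280 + 36) = (9, 316); check 9² + 316² = 81 + 99856 = 99937 ✓.
Step 4: Order so x ≤ y and verify: 9² + 316² = 81 + 99856 = 99937 = n. ✓

n = 99937 = 9² + 316² (one valid representation with x ≤ y).


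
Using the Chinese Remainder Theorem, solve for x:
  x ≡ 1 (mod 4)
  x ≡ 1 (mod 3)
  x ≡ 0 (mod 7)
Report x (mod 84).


Moduli 4, 3, 7 are pairwise coprime; by CRT there is a unique solution modulo M = 4 · 3 · 7 = 84.
Solve pairwise, accumulating the modulus:
  Start with x ≡ 1 (mod 4).
  Combine with x ≡ 1 (mod 3): since gcd(4, 3) = 1, we get a unique residue mod 12.
    Write x = 1 + 4·t and substitute into x ≡ 1 (mod 3): 4·t ≡ 1 − 1 = 0 (mod 3).
    Reduce coefficients mod 3: 1·t ≡ 0 (mod 3).
    So t ≡ 0 (mod 3).
    Then x = 1 + 4·0 = 1, valid modulo lcm(4, 3) = 12: x ≡ 1 (mod 12).
  Combine with x ≡ 0 (mod 7): since gcd(12, 7) = 1, we get a unique residue mod 84.
    Write x = 1 + 12·t and substitute into x ≡ 0 (mod 7): 12·t ≡ 0 − 1 = -1 (mod 7).
    Reduce coefficients mod 7: 5·t ≡ 6 (mod 7).
    The inverse of 5 mod 7 is 3 (since 5·3 = 15 = 2·7 + 1), so t ≡ 3·6 = 18 ≡ 4 (mod 7).
    Then x = 1 + 12·4 = 49, valid modulo lcm(12, 7) = 84: x ≡ 49 (mod 84).
Verify: 49 mod 4 = 1 ✓, 49 mod 3 = 1 ✓, 49 mod 7 = 0 ✓.

x ≡ 49 (mod 84).


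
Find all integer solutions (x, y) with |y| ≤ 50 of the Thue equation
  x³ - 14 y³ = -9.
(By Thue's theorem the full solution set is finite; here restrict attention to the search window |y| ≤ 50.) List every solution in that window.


The equation is x³ - 14y³ = -9. For fixed y, x³ = 14·y³ − 9, so a solution requires the RHS to be a perfect cube.
Strategy: iterate y from -50 to 50, compute RHS = 14·y³ − 9, and check whether it is a (positive or negative) perfect cube.
Check small values of y:
  y = 0: RHS = -9 is not a perfect cube.
  y = 1: RHS = 5 is not a perfect cube.
  y = -1: RHS = -23 is not a perfect cube.
  y = 2: RHS = 103 is not a perfect cube.
  y = -2: RHS = -121 is not a perfect cube.
  y = 3: RHS = 369 is not a perfect cube.
  y = -3: RHS = -387 is not a perfect cube.
Continuing the search up to |y| = 50 finds no solutions either.
No (x, y) in the scanned range satisfies the equation.

No integer solutions with |y| ≤ 50.


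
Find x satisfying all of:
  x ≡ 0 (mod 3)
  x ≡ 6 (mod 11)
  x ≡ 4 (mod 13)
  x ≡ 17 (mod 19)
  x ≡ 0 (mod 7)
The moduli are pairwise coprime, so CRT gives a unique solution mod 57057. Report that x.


Product of moduli M = 3 · 11 · 13 · 19 · 7 = 57057.
Merge one congruence at a time:
  Start: x ≡ 0 (mod 3).
  Combine with x ≡ 6 (mod 11); new modulus lcm = 33.
    Write x = 0 + 3·t and substitute into x ≡ 6 (mod 11): 3·t ≡ 6 − 0 = 6 (mod 11).
    The inverse of 3 mod 11 is 4 (since 3·4 = 12 = 1·11 + 1), so t ≡ 4·6 = 24 ≡ 2 (mod 11).
    Then x = 0 + 3·2 = 6, valid modulo lcm(3, 11) = 33: x ≡ 6 (mod 33).
  Combine with x ≡ 4 (mod 13); new modulus lcm = 429.
    Write x = 6 + 33·t and substitute into x ≡ 4 (mod 13): 33·t ≡ 4 − 6 = -2 (mod 13).
    Reduce coefficients mod 13: 7·t ≡ 11 (mod 13).
    The inverse of 7 mod 13 is 2 (since 7·2 = 14 = 1·13 + 1), so t ≡ 2·11 = 22 ≡ 9 (mod 13).
    Then x = 6 + 33·9 = 303, valid modulo lcm(33, 13) = 429: x ≡ 303 (mod 429).
  Combine with x ≡ 17 (mod 19); new modulus lcm = 8151.
    Write x = 303 + 429·t and substitute into x ≡ 17 (mod 19): 429·t ≡ 17 − 303 = -286 (mod 19).
    Reduce coefficients mod 19: 11·t ≡ 18 (mod 19).
    The inverse of 11 mod 19 is 7 (since 11·7 = 77 = 4·19 + 1), so t ≡ 7·18 = 126 ≡ 12 (mod 19).
    Then x = 303 + 429·12 = 5451, valid modulo lcm(429, 19) = 8151: x ≡ 5451 (mod 8151).
  Combine with x ≡ 0 (mod 7); new modulus lcm = 57057.
    Write x = 5451 + 8151·t and substitute into x ≡ 0 (mod 7): 8151·t ≡ 0 − 5451 = -5451 (mod 7).
    Reduce coefficients mod 7: 3·t ≡ 2 (mod 7).
    The inverse of 3 mod 7 is 5 (since 3·5 = 15 = 2·7 + 1), so t ≡ 5·2 = 10 ≡ 3 (mod 7).
    Then x = 5451 + 8151·3 = 29904, valid modulo lcm(8151, 7) = 57057: x ≡ 29904 (mod 57057).
Verify against each original: 29904 mod 3 = 0, 29904 mod 11 = 6, 29904 mod 13 = 4, 29904 mod 19 = 17, 29904 mod 7 = 0.

x ≡ 29904 (mod 57057).


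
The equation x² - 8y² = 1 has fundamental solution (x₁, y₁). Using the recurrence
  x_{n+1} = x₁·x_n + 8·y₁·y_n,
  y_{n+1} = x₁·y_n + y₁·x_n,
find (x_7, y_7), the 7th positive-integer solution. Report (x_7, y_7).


Step 1: Find the fundamental solution (x₁, y₁) of x² - 8y² = 1.
  Expand √8 as a continued fraction. a₀ = ⌊√8⌋ = 2; iterate m_{k+1} = d_k·a_k − m_k, d_{k+1} = (8 − m_{k+1}²)/d_k, a_{k+1} = ⌊(a₀ + m_{k+1})/d_{k+1}⌋ (starting m₀ = 0, d₀ = 1), with convergents p_k = a_k·p_{k-1} + p_{k-2}, q_k = a_k·q_{k-1} + q_{k-2} (p₋₁ = 1, q₋₁ = 0):
  k = 0: a₀ = 2; p₀/q₀ = 2/1; p₀² − 8·q₀² = 4 − 8 = -4.
  k = 1: m = 2, d = 4, a = ⌊(2 + 2)/4⌋ = 1; p/q = (1·2 + 1)/(1·1 + 0) = 3/1; p² − 8·q² = 9 − 8 = 1.
  The first convergent with p² − 8·q² = 1 gives the fundamental solution (x₁, y₁) = (3, 1).
Step 2: Apply the recurrence (x_{n+1}, y_{n+1}) = (x₁x_n + 8y₁y_n, x₁y_n + y₁x_n) repeatedly.
  From (x_1, y_1) = (3, 1): x_2 = 3·3 + 8·1·1 = 17; y_2 = 3·1 + 1·3 = 6.
  From (x_2, y_2) = (17, 6): x_3 = 3·17 + 8·1·6 = 99; y_3 = 3·6 + 1·17 = 35.
  From (x_3, y_3) = (99, 35): x_4 = 3·99 + 8·1·35 = 577; y_4 = 3·35 + 1·99 = 204.
  From (x_4, y_4) = (577, 204): x_5 = 3·577 + 8·1·204 = 3363; y_5 = 3·204 + 1·577 = 1189.
  From (x_5, y_5) = (3363, 1189): x_6 = 3·3363 + 8·1·1189 = 19601; y_6 = 3·1189 + 1·3363 = 6930.
  From (x_6, y_6) = (19601, 6930): x_7 = 3·19601 + 8·1·6930 = 114243; y_7 = 3·6930 + 1·19601 = 40391.
Step 3: Verify x_7² - 8·y_7² = 13051463049 - 13051463048 = 1 (should be 1). ✓

(x_1, y_1) = (3, 1); (x_7, y_7) = (114243, 40391).


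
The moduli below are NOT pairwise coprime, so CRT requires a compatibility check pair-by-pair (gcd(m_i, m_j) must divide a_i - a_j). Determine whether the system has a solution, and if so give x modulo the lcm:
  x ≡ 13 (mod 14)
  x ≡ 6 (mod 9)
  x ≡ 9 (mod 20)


Moduli 14, 9, 20 are not pairwise coprime, so CRT works modulo lcm(m_i) when all pairwise compatibility conditions hold.
Pairwise compatibility: gcd(m_i, m_j) must divide a_i - a_j for every pair.
Merge one congruence at a time:
  Start: x ≡ 13 (mod 14).
  Combine with x ≡ 6 (mod 9): gcd(14, 9) = 1; 6 - 13 = -7, which IS divisible by 1, so compatible.
    Write x = 13 + 14·t and substitute into x ≡ 6 (mod 9): 14·t ≡ 6 − 13 = -7 (mod 9).
    Reduce coefficients mod 9: 5·t ≡ 2 (mod 9).
    The inverse of 5 mod 9 is 2 (since 5·2 = 10 = 1·9 + 1), so t ≡ 2·2 = 4 ≡ 4 (mod 9).
    Then x = 13 + 14·4 = 69, valid modulo lcm(14, 9) = 126: x ≡ 69 (mod 126).
  Combine with x ≡ 9 (mod 20): gcd(126, 20) = 2; 9 - 69 = -60, which IS divisible by 2, so compatible.
    Write x = 69 + 126·t and substitute into x ≡ 9 (mod 20): 126·t ≡ 9 − 69 = -60 (mod 20).
    Divide the congruence (and modulus) by g = 2: 63·t ≡ -30 (mod 10).
    Reduce coefficients mod 10: 3·t ≡ 0 (mod 10).
    The inverse of 3 mod 10 is 7 (since 3·7 = 21 = 2·10 + 1), so t ≡ 7·0 = 0 ≡ 0 (mod 10).
    Then x = 69 + 126·0 = 69, valid modulo lcm(126, 20) = 1260: x ≡ 69 (mod 1260).
Verify: 69 mod 14 = 13, 69 mod 9 = 6, 69 mod 20 = 9.

x ≡ 69 (mod 1260).


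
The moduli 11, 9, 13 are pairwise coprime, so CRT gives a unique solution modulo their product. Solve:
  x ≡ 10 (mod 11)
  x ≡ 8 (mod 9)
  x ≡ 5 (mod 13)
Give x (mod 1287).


Moduli 11, 9, 13 are pairwise coprime; by CRT there is a unique solution modulo M = 11 · 9 · 13 = 1287.
Solve pairwise, accumulating the modulus:
  Start with x ≡ 10 (mod 11).
  Combine with x ≡ 8 (mod 9): since gcd(11, 9) = 1, we get a unique residue mod 99.
    Write x = 10 + 11·t and substitute into x ≡ 8 (mod 9): 11·t ≡ 8 − 10 = -2 (mod 9).
    Reduce coefficients mod 9: 2·t ≡ 7 (mod 9).
    The inverse of 2 mod 9 is 5 (since 2·5 = 10 = 1·9 + 1), so t ≡ 5·7 = 35 ≡ 8 (mod 9).
    Then x = 10 + 11·8 = 98, valid modulo lcm(11, 9) = 99: x ≡ 98 (mod 99).
  Combine with x ≡ 5 (mod 13): since gcd(99, 13) = 1, we get a unique residue mod 1287.
    Write x = 98 + 99·t and substitute into x ≡ 5 (mod 13): 99·t ≡ 5 − 98 = -93 (mod 13).
    Reduce coefficients mod 13: 8·t ≡ 11 (mod 13).
    The inverse of 8 mod 13 is 5 (since 8·5 = 40 = 3·13 + 1), so t ≡ 5·11 = 55 ≡ 3 (mod 13).
    Then x = 98 + 99·3 = 395, valid modulo lcm(99, 13) = 1287: x ≡ 395 (mod 1287).
Verify: 395 mod 11 = 10 ✓, 395 mod 9 = 8 ✓, 395 mod 13 = 5 ✓.

x ≡ 395 (mod 1287).


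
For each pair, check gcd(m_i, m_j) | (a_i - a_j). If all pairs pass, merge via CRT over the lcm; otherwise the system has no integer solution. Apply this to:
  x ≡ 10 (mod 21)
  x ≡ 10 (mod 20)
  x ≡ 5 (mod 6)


Moduli 21, 20, 6 are not pairwise coprime, so CRT works modulo lcm(m_i) when all pairwise compatibility conditions hold.
Pairwise compatibility: gcd(m_i, m_j) must divide a_i - a_j for every pair.
Merge one congruence at a time:
  Start: x ≡ 10 (mod 21).
  Combine with x ≡ 10 (mod 20): gcd(21, 20) = 1; 10 - 10 = 0, which IS divisible by 1, so compatible.
    Write x = 10 + 21·t and substitute into x ≡ 10 (mod 20): 21·t ≡ 10 − 10 = 0 (mod 20).
    Reduce coefficients mod 20: 1·t ≡ 0 (mod 20).
    So t ≡ 0 (mod 20).
    Then x = 10 + 21·0 = 10, valid modulo lcm(21, 20) = 420: x ≡ 10 (mod 420).
  Combine with x ≡ 5 (mod 6): gcd(420, 6) = 6, and 5 - 10 = -5 is NOT divisible by 6.
    ⇒ system is inconsistent (no integer solution).

No solution (the system is inconsistent).


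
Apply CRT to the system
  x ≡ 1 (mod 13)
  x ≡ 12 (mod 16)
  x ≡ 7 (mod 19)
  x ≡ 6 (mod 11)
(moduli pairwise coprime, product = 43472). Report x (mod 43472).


Product of moduli M = 13 · 16 · 19 · 11 = 43472.
Merge one congruence at a time:
  Start: x ≡ 1 (mod 13).
  Combine with x ≡ 12 (mod 16); new modulus lcm = 208.
    Write x = 1 + 13·t and substitute into x ≡ 12 (mod 16): 13·t ≡ 12 − 1 = 11 (mod 16).
    The inverse of 13 mod 16 is 5 (since 13·5 = 65 = 4·16 + 1), so t ≡ 5·11 = 55 ≡ 7 (mod 16).
    Then x = 1 + 13·7 = 92, valid modulo lcm(13, 16) = 208: x ≡ 92 (mod 208).
  Combine with x ≡ 7 (mod 19); new modulus lcm = 3952.
    Write x = 92 + 208·t and substitute into x ≡ 7 (mod 19): 208·t ≡ 7 − 92 = -85 (mod 19).
    Reduce coefficients mod 19: 18·t ≡ 10 (mod 19).
    The inverse of 18 mod 19 is 18 (since 18·18 = 324 = 17·19 + 1), so t ≡ 18·10 = 180 ≡ 9 (mod 19).
    Then x = 92 + 208·9 = 1964, valid modulo lcm(208, 19) = 3952: x ≡ 1964 (mod 3952).
  Combine with x ≡ 6 (mod 11); new modulus lcm = 43472.
    Write x = 1964 + 3952·t and substitute into x ≡ 6 (mod 11): 3952·t ≡ 6 − 1964 = -1958 (mod 11).
    Reduce coefficients mod 11: 3·t ≡ 0 (mod 11).
    The inverse of 3 mod 11 is 4 (since 3·4 = 12 = 1·11 + 1), so t ≡ 4·0 = 0 ≡ 0 (mod 11).
    Then x = 1964 + 3952·0 = 1964, valid modulo lcm(3952, 11) = 43472: x ≡ 1964 (mod 43472).
Verify against each original: 1964 mod 13 = 1, 1964 mod 16 = 12, 1964 mod 19 = 7, 1964 mod 11 = 6.

x ≡ 1964 (mod 43472).


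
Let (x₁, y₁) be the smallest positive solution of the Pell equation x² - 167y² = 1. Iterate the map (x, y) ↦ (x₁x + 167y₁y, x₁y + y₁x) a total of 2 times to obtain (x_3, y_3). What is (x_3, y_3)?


Step 1: Find the fundamental solution (x₁, y₁) of x² - 167y² = 1.
  Expand √167 as a continued fraction. a₀ = ⌊√167⌋ = 12; iterate m_{k+1} = d_k·a_k − m_k, d_{k+1} = (167 − m_{k+1}²)/d_k, a_{k+1} = ⌊(a₀ + m_{k+1})/d_{k+1}⌋ (starting m₀ = 0, d₀ = 1), with convergents p_k = a_k·p_{k-1} + p_{k-2}, q_k = a_k·q_{k-1} + q_{k-2} (p₋₁ = 1, q₋₁ = 0):
  k = 0: a₀ = 12; p₀/q₀ = 12/1; p₀² − 167·q₀² = 144 − 167 = -23.
  k = 1: m = 12, d = 23, a = ⌊(12 + 12)/23⌋ = 1; p/q = (1·12 + 1)/(1·1 + 0) = 13/1; p² − 167·q² = 169 − 167 = 2.
  k = 2: m = 11, d = 2, a = ⌊(12 + 11)/2⌋ = 11; p/q = (11·13 + 12)/(11·1 + 1) = 155/12; p² − 167·q² = 24025 − 24048 = -23.
  k = 3: m = 11, d = 23, a = ⌊(12 + 11)/23⌋ = 1; p/q = (1·155 + 13)/(1·12 + 1) = 168/13; p² − 167·q² = 28224 − 28223 = 1.
  The first convergent with p² − 167·q² = 1 gives the fundamental solution (x₁, y₁) = (168, 13).
Step 2: Apply the recurrence (x_{n+1}, y_{n+1}) = (x₁x_n + 167y₁y_n, x₁y_n + y₁x_n) repeatedly.
  From (x_1, y_1) = (168, 13): x_2 = 168·168 + 167·13·13 = 56447; y_2 = 168·13 + 13·168 = 4368.
  From (x_2, y_2) = (56447, 4368): x_3 = 168·56447 + 167·13·4368 = 18966024; y_3 = 168·4368 + 13·56447 = 1467635.
Step 3: Verify x_3² - 167·y_3² = 359710066368576 - 359710066368575 = 1 (should be 1). ✓

(x_1, y_1) = (168, 13); (x_3, y_3) = (18966024, 1467635).


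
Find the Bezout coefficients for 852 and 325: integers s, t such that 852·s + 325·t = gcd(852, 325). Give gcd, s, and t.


Euclidean algorithm on (852, 325) — divide until remainder is 0:
  852 = 2 · 325 + 202
  325 = 1 · 202 + 123
  202 = 1 · 123 + 79
  123 = 1 · 79 + 44
  79 = 1 · 44 + 35
  44 = 1 · 35 + 9
  35 = 3 · 9 + 8
  9 = 1 · 8 + 1
  8 = 8 · 1 + 0
gcd(852, 325) = 1.
Track Bezout coefficients alongside the remainders: start with r₀ = 852 = a·1 + b·0 (s = 1, t = 0) and r₁ = 325 = a·0 + b·1 (s = 0, t = 1); each new remainder r_{k+1} = r_{k-1} − q_k·r_k inherits s_{k+1} = s_{k-1} − q_k·s_k, t_{k+1} = t_{k-1} − q_k·t_k, so r_k = a·s_k + b·t_k at every step:
  q = 2: r = 202, s = 1 − 2·0 = 1, t = 0 − 2·1 = -2  (check: 852·1 + 325·(-2) = 202)
  q = 1: r = 123, s = 0 − 1·1 = -1, t = 1 − 1·(-2) = 3  (check: 852·(-1) + 325·3 = 123)
  q = 1: r = 79, s = 1 − 1·(-1) = 2, t = -2 − 1·3 = -5  (check: 852·2 + 325·(-5) = 79)
  q = 1: r = 44, s = -1 − 1·2 = -3, t = 3 − 1·(-5) = 8  (check: 852·(-3) + 325·8 = 44)
  q = 1: r = 35, s = 2 − 1·(-3) = 5, t = -5 − 1·8 = -13  (check: 852·5 + 325·(-13) = 35)
  q = 1: r = 9, s = -3 − 1·5 = -8, t = 8 − 1·(-13) = 21  (check: 852·(-8) + 325·21 = 9)
  q = 3: r = 8, s = 5 − 3·(-8) = 29, t = -13 − 3·21 = -76  (check: 852·29 + 325·(-76) = 8)
  q = 1: r = 1, s = -8 − 1·29 = -37, t = 21 − 1·(-76) = 97  (check: 852·(-37) + 325·97 = 1)
The row with r = 1 (the gcd) gives the Bezout coefficients s = -37, t = 97.
Result: 852 · (-37) + 325 · (97) = 1.

gcd(852, 325) = 1; s = -37, t = 97 (check: 852·(-37) + 325·97 = 1).


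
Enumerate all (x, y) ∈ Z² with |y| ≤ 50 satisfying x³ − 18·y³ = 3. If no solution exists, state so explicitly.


The equation is x³ - 18y³ = 3. For fixed y, x³ = 18·y³ + 3, so a solution requires the RHS to be a perfect cube.
Strategy: iterate y from -50 to 50, compute RHS = 18·y³ + 3, and check whether it is a (positive or negative) perfect cube.
Check small values of y:
  y = 0: RHS = 3 is not a perfect cube.
  y = 1: RHS = 21 is not a perfect cube.
  y = -1: RHS = -15 is not a perfect cube.
  y = 2: RHS = 147 is not a perfect cube.
  y = -2: RHS = -141 is not a perfect cube.
  y = 3: RHS = 489 is not a perfect cube.
  y = -3: RHS = -483 is not a perfect cube.
Continuing the search up to |y| = 50 finds no solutions either.
No (x, y) in the scanned range satisfies the equation.

No integer solutions with |y| ≤ 50.


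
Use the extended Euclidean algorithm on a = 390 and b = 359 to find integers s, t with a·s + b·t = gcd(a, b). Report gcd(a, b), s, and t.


Euclidean algorithm on (390, 359) — divide until remainder is 0:
  390 = 1 · 359 + 31
  359 = 11 · 31 + 18
  31 = 1 · 18 + 13
  18 = 1 · 13 + 5
  13 = 2 · 5 + 3
  5 = 1 · 3 + 2
  3 = 1 · 2 + 1
  2 = 2 · 1 + 0
gcd(390, 359) = 1.
Track Bezout coefficients alongside the remainders: start with r₀ = 390 = a·1 + b·0 (s = 1, t = 0) and r₁ = 359 = a·0 + b·1 (s = 0, t = 1); each new remainder r_{k+1} = r_{k-1} − q_k·r_k inherits s_{k+1} = s_{k-1} − q_k·s_k, t_{k+1} = t_{k-1} − q_k·t_k, so r_k = a·s_k + b·t_k at every step:
  q = 1: r = 31, s = 1 − 1·0 = 1, t = 0 − 1·1 = -1  (check: 390·1 + 359·(-1) = 31)
  q = 11: r = 18, s = 0 − 11·1 = -11, t = 1 − 11·(-1) = 12  (check: 390·(-11) + 359·12 = 18)
  q = 1: r = 13, s = 1 − 1·(-11) = 12, t = -1 − 1·12 = -13  (check: 390·12 + 359·(-13) = 13)
  q = 1: r = 5, s = -11 − 1·12 = -23, t = 12 − 1·(-13) = 25  (check: 390·(-23) + 359·25 = 5)
  q = 2: r = 3, s = 12 − 2·(-23) = 58, t = -13 − 2·25 = -63  (check: 390·58 + 359·(-63) = 3)
  q = 1: r = 2, s = -23 − 1·58 = -81, t = 25 − 1·(-63) = 88  (check: 390·(-81) + 359·88 = 2)
  q = 1: r = 1, s = 58 − 1·(-81) = 139, t = -63 − 1·88 = -151  (check: 390·139 + 359·(-151) = 1)
The row with r = 1 (the gcd) gives the Bezout coefficients s = 139, t = -151.
Result: 390 · (139) + 359 · (-151) = 1.

gcd(390, 359) = 1; s = 139, t = -151 (check: 390·139 + 359·(-151) = 1).


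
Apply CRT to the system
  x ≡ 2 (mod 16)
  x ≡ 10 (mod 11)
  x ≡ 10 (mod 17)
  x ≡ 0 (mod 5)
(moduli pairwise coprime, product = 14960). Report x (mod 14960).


Product of moduli M = 16 · 11 · 17 · 5 = 14960.
Merge one congruence at a time:
  Start: x ≡ 2 (mod 16).
  Combine with x ≡ 10 (mod 11); new modulus lcm = 176.
    Write x = 2 + 16·t and substitute into x ≡ 10 (mod 11): 16·t ≡ 10 − 2 = 8 (mod 11).
    Reduce coefficients mod 11: 5·t ≡ 8 (mod 11).
    The inverse of 5 mod 11 is 9 (since 5·9 = 45 = 4·11 + 1), so t ≡ 9·8 = 72 ≡ 6 (mod 11).
    Then x = 2 + 16·6 = 98, valid modulo lcm(16, 11) = 176: x ≡ 98 (mod 176).
  Combine with x ≡ 10 (mod 17); new modulus lcm = 2992.
    Write x = 98 + 176·t and substitute into x ≡ 10 (mod 17): 176·t ≡ 10 − 98 = -88 (mod 17).
    Reduce coefficients mod 17: 6·t ≡ 14 (mod 17).
    The inverse of 6 mod 17 is 3 (since 6·3 = 18 = 1·17 + 1), so t ≡ 3·14 = 42 ≡ 8 (mod 17).
    Then x = 98 + 176·8 = 1506, valid modulo lcm(176, 17) = 2992: x ≡ 1506 (mod 2992).
  Combine with x ≡ 0 (mod 5); new modulus lcm = 14960.
    Write x = 1506 + 2992·t and substitute into x ≡ 0 (mod 5): 2992·t ≡ 0 − 1506 = -1506 (mod 5).
    Reduce coefficients mod 5: 2·t ≡ 4 (mod 5).
    The inverse of 2 mod 5 is 3 (since 2·3 = 6 = 1·5 + 1), so t ≡ 3·4 = 12 ≡ 2 (mod 5).
    Then x = 1506 + 2992·2 = 7490, valid modulo lcm(2992, 5) = 14960: x ≡ 7490 (mod 14960).
Verify against each original: 7490 mod 16 = 2, 7490 mod 11 = 10, 7490 mod 17 = 10, 7490 mod 5 = 0.

x ≡ 7490 (mod 14960).


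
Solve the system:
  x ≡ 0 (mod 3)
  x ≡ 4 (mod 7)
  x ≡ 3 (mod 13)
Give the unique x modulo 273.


Moduli 3, 7, 13 are pairwise coprime; by CRT there is a unique solution modulo M = 3 · 7 · 13 = 273.
Solve pairwise, accumulating the modulus:
  Start with x ≡ 0 (mod 3).
  Combine with x ≡ 4 (mod 7): since gcd(3, 7) = 1, we get a unique residue mod 21.
    Write x = 0 + 3·t and substitute into x ≡ 4 (mod 7): 3·t ≡ 4 − 0 = 4 (mod 7).
    The inverse of 3 mod 7 is 5 (since 3·5 = 15 = 2·7 + 1), so t ≡ 5·4 = 20 ≡ 6 (mod 7).
    Then x = 0 + 3·6 = 18, valid modulo lcm(3, 7) = 21: x ≡ 18 (mod 21).
  Combine with x ≡ 3 (mod 13): since gcd(21, 13) = 1, we get a unique residue mod 273.
    Write x = 18 + 21·t and substitute into x ≡ 3 (mod 13): 21·t ≡ 3 − 18 = -15 (mod 13).
    Reduce coefficients mod 13: 8·t ≡ 11 (mod 13).
    The inverse of 8 mod 13 is 5 (since 8·5 = 40 = 3·13 + 1), so t ≡ 5·11 = 55 ≡ 3 (mod 13).
    Then x = 18 + 21·3 = 81, valid modulo lcm(21, 13) = 273: x ≡ 81 (mod 273).
Verify: 81 mod 3 = 0 ✓, 81 mod 7 = 4 ✓, 81 mod 13 = 3 ✓.

x ≡ 81 (mod 273).


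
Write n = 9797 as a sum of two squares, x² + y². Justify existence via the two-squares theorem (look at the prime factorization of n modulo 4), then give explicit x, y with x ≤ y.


Step 1: Factor n = 9797 = 97 · 101.
Step 2: Check the mod-4 condition on each prime factor: 97 ≡ 1 (mod 4), exponent 1; 101 ≡ 1 (mod 4), exponent 1.
All primes ≡ 3 (mod 4) appear to even exponent (or don't appear), so by the two-squares theorem n IS expressible as a sum of two squares.
Step 3: Build a representation. Here n = 97 · 101 is a product of primes ≡ 1 (mod 4). Each prime p ≡ 1 (mod 4) is itself a sum of two squares; find a² by testing p − a² for a perfect square:
  97: 97 − 1² = 96, 97 − 2² = 93, 97 − 3² = 88, 97 − 4² = 81 = 9² ⇒ 97 = 4² + 9².
  101: 101 − 1² = 100 = 10² ⇒ 101 = 1² + 10².
  Combine using the Brahmagupta–Fibonacci identity (a² + b²)(c² + d²) = (ac − bd)² + (ad + bc)² = (ac + bd)² + (ad − bc)²:
  97 · 101 = 9797: from (4² + 9²)(1² + 10²), take (4·1 − 9·10, 4·10 + 9·1) = (4 − 90, 40 + 9) = (-86, 49); dropping signs (only squares matter) gives (86, 49); check 86² + 49² = 7396 + 2401 = 9797 ✓.
Step 4: Order so x ≤ y and verify: 49² + 86² = 2401 + 7396 = 9797 = n. ✓

n = 9797 = 49² + 86² (one valid representation with x ≤ y).


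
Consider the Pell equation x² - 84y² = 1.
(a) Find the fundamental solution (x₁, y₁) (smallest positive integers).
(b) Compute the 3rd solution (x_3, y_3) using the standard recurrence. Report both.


Step 1: Find the fundamental solution (x₁, y₁) of x² - 84y² = 1.
  Expand √84 as a continued fraction. a₀ = ⌊√84⌋ = 9; iterate m_{k+1} = d_k·a_k − m_k, d_{k+1} = (84 − m_{k+1}²)/d_k, a_{k+1} = ⌊(a₀ + m_{k+1})/d_{k+1}⌋ (starting m₀ = 0, d₀ = 1), with convergents p_k = a_k·p_{k-1} + p_{k-2}, q_k = a_k·q_{k-1} + q_{k-2} (p₋₁ = 1, q₋₁ = 0):
  k = 0: a₀ = 9; p₀/q₀ = 9/1; p₀² − 84·q₀² = 81 − 84 = -3.
  k = 1: m = 9, d = 3, a = ⌊(9 + 9)/3⌋ = 6; p/q = (6·9 + 1)/(6·1 + 0) = 55/6; p² − 84·q² = 3025 − 3024 = 1.
  The first convergent with p² − 84·q² = 1 gives the fundamental solution (x₁, y₁) = (55, 6).
Step 2: Apply the recurrence (x_{n+1}, y_{n+1}) = (x₁x_n + 84y₁y_n, x₁y_n + y₁x_n) repeatedly.
  From (x_1, y_1) = (55, 6): x_2 = 55·55 + 84·6·6 = 6049; y_2 = 55·6 + 6·55 = 660.
  From (x_2, y_2) = (6049, 660): x_3 = 55·6049 + 84·6·660 = 665335; y_3 = 55·660 + 6·6049 = 72594.
Step 3: Verify x_3² - 84·y_3² = 442670662225 - 442670662224 = 1 (should be 1). ✓

(x_1, y_1) = (55, 6); (x_3, y_3) = (665335, 72594).


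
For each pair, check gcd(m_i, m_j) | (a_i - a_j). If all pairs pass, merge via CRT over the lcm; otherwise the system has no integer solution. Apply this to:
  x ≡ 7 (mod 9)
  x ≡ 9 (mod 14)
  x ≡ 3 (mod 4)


Moduli 9, 14, 4 are not pairwise coprime, so CRT works modulo lcm(m_i) when all pairwise compatibility conditions hold.
Pairwise compatibility: gcd(m_i, m_j) must divide a_i - a_j for every pair.
Merge one congruence at a time:
  Start: x ≡ 7 (mod 9).
  Combine with x ≡ 9 (mod 14): gcd(9, 14) = 1; 9 - 7 = 2, which IS divisible by 1, so compatible.
    Write x = 7 + 9·t and substitute into x ≡ 9 (mod 14): 9·t ≡ 9 − 7 = 2 (mod 14).
    The inverse of 9 mod 14 is 11 (since 9·11 = 99 = 7·14 + 1), so t ≡ 11·2 = 22 ≡ 8 (mod 14).
    Then x = 7 + 9·8 = 79, valid modulo lcm(9, 14) = 126: x ≡ 79 (mod 126).
  Combine with x ≡ 3 (mod 4): gcd(126, 4) = 2; 3 - 79 = -76, which IS divisible by 2, so compatible.
    Write x = 79 + 126·t and substitute into x ≡ 3 (mod 4): 126·t ≡ 3 − 79 = -76 (mod 4).
    Divide the congruence (and modulus) by g = 2: 63·t ≡ -38 (mod 2).
    Reduce coefficients mod 2: 1·t ≡ 0 (mod 2).
    So t ≡ 0 (mod 2).
    Then x = 79 + 126·0 = 79, valid modulo lcm(126, 4) = 252: x ≡ 79 (mod 252).
Verify: 79 mod 9 = 7, 79 mod 14 = 9, 79 mod 4 = 3.

x ≡ 79 (mod 252).


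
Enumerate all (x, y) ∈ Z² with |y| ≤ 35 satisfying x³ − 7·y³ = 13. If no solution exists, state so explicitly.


The equation is x³ - 7y³ = 13. For fixed y, x³ = 7·y³ + 13, so a solution requires the RHS to be a perfect cube.
Strategy: iterate y from -35 to 35, compute RHS = 7·y³ + 13, and check whether it is a (positive or negative) perfect cube.
Check small values of y:
  y = 0: RHS = 13 is not a perfect cube.
  y = 1: RHS = 20 is not a perfect cube.
  y = -1: RHS = 6 is not a perfect cube.
  y = 2: RHS = 69 is not a perfect cube.
  y = -2: RHS = -43 is not a perfect cube.
  y = 3: RHS = 202 is not a perfect cube.
  y = -3: RHS = -176 is not a perfect cube.
Continuing the search up to |y| = 35 finds no solutions either.
No (x, y) in the scanned range satisfies the equation.

No integer solutions with |y| ≤ 35.


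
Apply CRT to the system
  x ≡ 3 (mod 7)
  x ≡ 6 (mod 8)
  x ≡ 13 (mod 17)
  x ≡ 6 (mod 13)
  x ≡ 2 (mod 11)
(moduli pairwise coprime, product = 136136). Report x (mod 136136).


Product of moduli M = 7 · 8 · 17 · 13 · 11 = 136136.
Merge one congruence at a time:
  Start: x ≡ 3 (mod 7).
  Combine with x ≡ 6 (mod 8); new modulus lcm = 56.
    Write x = 3 + 7·t and substitute into x ≡ 6 (mod 8): 7·t ≡ 6 − 3 = 3 (mod 8).
    The inverse of 7 mod 8 is 7 (since 7·7 = 49 = 6·8 + 1), so t ≡ 7·3 = 21 ≡ 5 (mod 8).
    Then x = 3 + 7·5 = 38, valid modulo lcm(7, 8) = 56: x ≡ 38 (mod 56).
  Combine with x ≡ 13 (mod 17); new modulus lcm = 952.
    Write x = 38 + 56·t and substitute into x ≡ 13 (mod 17): 56·t ≡ 13 − 38 = -25 (mod 17).
    Reduce coefficients mod 17: 5·t ≡ 9 (mod 17).
    The inverse of 5 mod 17 is 7 (since 5·7 = 35 = 2·17 + 1), so t ≡ 7·9 = 63 ≡ 12 (mod 17).
    Then x = 38 + 56·12 = 710, valid modulo lcm(56, 17) = 952: x ≡ 710 (mod 952).
  Combine with x ≡ 6 (mod 13); new modulus lcm = 12376.
    Write x = 710 + 952·t and substitute into x ≡ 6 (mod 13): 952·t ≡ 6 − 710 = -704 (mod 13).
    Reduce coefficients mod 13: 3·t ≡ 11 (mod 13).
    The inverse of 3 mod 13 is 9 (since 3·9 = 27 = 2·13 + 1), so t ≡ 9·11 = 99 ≡ 8 (mod 13).
    Then x = 710 + 952·8 = 8326, valid modulo lcm(952, 13) = 12376: x ≡ 8326 (mod 12376).
  Combine with x ≡ 2 (mod 11); new modulus lcm = 136136.
    Write x = 8326 + 12376·t and substitute into x ≡ 2 (mod 11): 12376·t ≡ 2 − 8326 = -8324 (mod 11).
    Reduce coefficients mod 11: 1·t ≡ 3 (mod 11).
    So t ≡ 3 (mod 11).
    Then x = 8326 + 12376·3 = 45454, valid modulo lcm(12376, 11) = 136136: x ≡ 45454 (mod 136136).
Verify against each original: 45454 mod 7 = 3, 45454 mod 8 = 6, 45454 mod 17 = 13, 45454 mod 13 = 6, 45454 mod 11 = 2.

x ≡ 45454 (mod 136136).


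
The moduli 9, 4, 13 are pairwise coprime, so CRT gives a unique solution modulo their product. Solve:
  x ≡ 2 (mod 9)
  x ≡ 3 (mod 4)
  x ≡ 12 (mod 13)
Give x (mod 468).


Moduli 9, 4, 13 are pairwise coprime; by CRT there is a unique solution modulo M = 9 · 4 · 13 = 468.
Solve pairwise, accumulating the modulus:
  Start with x ≡ 2 (mod 9).
  Combine with x ≡ 3 (mod 4): since gcd(9, 4) = 1, we get a unique residue mod 36.
    Write x = 2 + 9·t and substitute into x ≡ 3 (mod 4): 9·t ≡ 3 − 2 = 1 (mod 4).
    Reduce coefficients mod 4: 1·t ≡ 1 (mod 4).
    So t ≡ 1 (mod 4).
    Then x = 2 + 9·1 = 11, valid modulo lcm(9, 4) = 36: x ≡ 11 (mod 36).
  Combine with x ≡ 12 (mod 13): since gcd(36, 13) = 1, we get a unique residue mod 468.
    Write x = 11 + 36·t and substitute into x ≡ 12 (mod 13): 36·t ≡ 12 − 11 = 1 (mod 13).
    Reduce coefficients mod 13: 10·t ≡ 1 (mod 13).
    The inverse of 10 mod 13 is 4 (since 10·4 = 40 = 3·13 + 1), so t ≡ 4·1 = 4 ≡ 4 (mod 13).
    Then x = 11 + 36·4 = 155, valid modulo lcm(36, 13) = 468: x ≡ 155 (mod 468).
Verify: 155 mod 9 = 2 ✓, 155 mod 4 = 3 ✓, 155 mod 13 = 12 ✓.

x ≡ 155 (mod 468).


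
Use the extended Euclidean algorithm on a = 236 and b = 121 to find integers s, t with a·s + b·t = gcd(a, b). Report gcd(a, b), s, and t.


Euclidean algorithm on (236, 121) — divide until remainder is 0:
  236 = 1 · 121 + 115
  121 = 1 · 115 + 6
  115 = 19 · 6 + 1
  6 = 6 · 1 + 0
gcd(236, 121) = 1.
Track Bezout coefficients alongside the remainders: start with r₀ = 236 = a·1 + b·0 (s = 1, t = 0) and r₁ = 121 = a·0 + b·1 (s = 0, t = 1); each new remainder r_{k+1} = r_{k-1} − q_k·r_k inherits s_{k+1} = s_{k-1} − q_k·s_k, t_{k+1} = t_{k-1} − q_k·t_k, so r_k = a·s_k + b·t_k at every step:
  q = 1: r = 115, s = 1 − 1·0 = 1, t = 0 − 1·1 = -1  (check: 236·1 + 121·(-1) = 115)
  q = 1: r = 6, s = 0 − 1·1 = -1, t = 1 − 1·(-1) = 2  (check: 236·(-1) + 121·2 = 6)
  q = 19: r = 1, s = 1 − 19·(-1) = 20, t = -1 − 19·2 = -39  (check: 236·20 + 121·(-39) = 1)
The row with r = 1 (the gcd) gives the Bezout coefficients s = 20, t = -39.
Result: 236 · (20) + 121 · (-39) = 1.

gcd(236, 121) = 1; s = 20, t = -39 (check: 236·20 + 121·(-39) = 1).


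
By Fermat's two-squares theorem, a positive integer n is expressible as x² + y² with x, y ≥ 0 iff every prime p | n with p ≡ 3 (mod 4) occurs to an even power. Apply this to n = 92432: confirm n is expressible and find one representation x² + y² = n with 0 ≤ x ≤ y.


Step 1: Factor n = 92432 = 2^4 · 53 · 109.
Step 2: Check the mod-4 condition on each prime factor: 2 = 2 (special); 53 ≡ 1 (mod 4), exponent 1; 109 ≡ 1 (mod 4), exponent 1.
All primes ≡ 3 (mod 4) appear to even exponent (or don't appear), so by the two-squares theorem n IS expressible as a sum of two squares.
Step 3: Build a representation. Group n = k² · m with k = 4 and m = 53 · 109 = 5777 (a product of primes ≡ 1 (mod 4)); a representation of m scales to one of n via (k·x)² + (k·y)² = k²(x² + y²). Each prime p ≡ 1 (mod 4) is itself a sum of two squares; find a² by testing p − a² for a perfect square:
  53: 53 − 1² = 52, 53 − 2² = 49 = 7² ⇒ 53 = 2² + 7².
  109: 109 − 1² = 108, 109 − 2² = 105, 109 − 3² = 100 = 10² ⇒ 109 = 3² + 10².
  Combine using the Brahmagupta–Fibonacci identity (a² + b²)(c² + d²) = (ac − bd)² + (ad + bc)² = (ac + bd)² + (ad − bc)²:
  53 · 109 = 5777: from (2² + 7²)(3² + 10²), take (2·3 − 7·10, 2·10 + 7·3) = (6 − 70, 20 + 21) = (-64, 41); dropping signs (only squares matter) gives (64, 41); check 64² + 41² = 4096 + 1681 = 5777 ✓.
  Scale by k = 4: (4·64, 4·41) = (256, 164).
Step 4: Order so x ≤ y and verify: 164² + 256² = 26896 + 65536 = 92432 = n. ✓

n = 92432 = 164² + 256² (one valid representation with x ≤ y).


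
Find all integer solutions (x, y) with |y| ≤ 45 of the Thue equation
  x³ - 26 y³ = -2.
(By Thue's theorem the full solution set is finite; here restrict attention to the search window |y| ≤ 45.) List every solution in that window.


The equation is x³ - 26y³ = -2. For fixed y, x³ = 26·y³ − 2, so a solution requires the RHS to be a perfect cube.
Strategy: iterate y from -45 to 45, compute RHS = 26·y³ − 2, and check whether it is a (positive or negative) perfect cube.
Check small values of y:
  y = 0: RHS = -2 is not a perfect cube.
  y = 1: RHS = 24 is not a perfect cube.
  y = -1: RHS = -28 is not a perfect cube.
  y = 2: RHS = 206 is not a perfect cube.
  y = -2: RHS = -210 is not a perfect cube.
  y = 3: RHS = 700 is not a perfect cube.
  y = -3: RHS = -704 is not a perfect cube.
Continuing the search up to |y| = 45 finds no solutions either.
No (x, y) in the scanned range satisfies the equation.

No integer solutions with |y| ≤ 45.


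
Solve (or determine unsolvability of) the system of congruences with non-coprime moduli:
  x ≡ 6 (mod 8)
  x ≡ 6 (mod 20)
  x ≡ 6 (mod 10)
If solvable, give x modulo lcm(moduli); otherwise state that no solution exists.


Moduli 8, 20, 10 are not pairwise coprime, so CRT works modulo lcm(m_i) when all pairwise compatibility conditions hold.
Pairwise compatibility: gcd(m_i, m_j) must divide a_i - a_j for every pair.
Merge one congruence at a time:
  Start: x ≡ 6 (mod 8).
  Combine with x ≡ 6 (mod 20): gcd(8, 20) = 4; 6 - 6 = 0, which IS divisible by 4, so compatible.
    Write x = 6 + 8·t and substitute into x ≡ 6 (mod 20): 8·t ≡ 6 − 6 = 0 (mod 20).
    Divide the congruence (and modulus) by g = 4: 2·t ≡ 0 (mod 5).
    The inverse of 2 mod 5 is 3 (since 2·3 = 6 = 1·5 + 1), so t ≡ 3·0 = 0 ≡ 0 (mod 5).
    Then x = 6 + 8·0 = 6, valid modulo lcm(8, 20) = 40: x ≡ 6 (mod 40).
  Combine with x ≡ 6 (mod 10): gcd(40, 10) = 10; 6 - 6 = 0, which IS divisible by 10, so compatible.
    Write x = 6 + 40·t and substitute into x ≡ 6 (mod 10): 40·t ≡ 6 − 6 = 0 (mod 10).
    Divide the congruence (and modulus) by g = 10: 4·t ≡ 0 (mod 1).
    Modulo 1 every t works; take t = 0.
    Then x = 6 + 40·0 = 6, valid modulo lcm(40, 10) = 40: x ≡ 6 (mod 40).
Verify: 6 mod 8 = 6, 6 mod 20 = 6, 6 mod 10 = 6.

x ≡ 6 (mod 40).
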